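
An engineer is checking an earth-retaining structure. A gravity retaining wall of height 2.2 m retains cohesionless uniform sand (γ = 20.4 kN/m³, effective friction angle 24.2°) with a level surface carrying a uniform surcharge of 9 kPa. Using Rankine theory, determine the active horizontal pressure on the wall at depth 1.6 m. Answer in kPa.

K_a = (1 − sin φ)/(1 + sin φ) = 0.4185.
σ_v = γz + q = 20.4 × 1.6 + 9 = 41.64 kPa.
σ_h = K_a σ_v = 0.4185 × 41.64 = 17.43 kPa.

17.4 kPa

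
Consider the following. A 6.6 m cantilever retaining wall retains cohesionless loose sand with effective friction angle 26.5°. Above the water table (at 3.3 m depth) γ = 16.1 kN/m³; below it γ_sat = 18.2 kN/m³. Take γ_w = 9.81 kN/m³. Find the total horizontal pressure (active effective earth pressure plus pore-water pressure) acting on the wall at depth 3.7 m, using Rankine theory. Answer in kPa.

25.6 kPa

K_a = (1 − sin φ)/(1 + sin φ) = 0.3829.
γ' = 18.2 − 9.81 = 8.390 kN/m³.
Effective vertical stress at 3.7 m: σ'_v = 16.1×3.3 + 8.390×0.400 = 56.49 kPa.
σ'_h = K_a σ'_v = 0.3829 × 56.49 = 21.63 kPa; u = γ_w × 0.400 = 3.924 kPa.
Total σ_h = 21.63 + 3.924 = 25.55 kPa.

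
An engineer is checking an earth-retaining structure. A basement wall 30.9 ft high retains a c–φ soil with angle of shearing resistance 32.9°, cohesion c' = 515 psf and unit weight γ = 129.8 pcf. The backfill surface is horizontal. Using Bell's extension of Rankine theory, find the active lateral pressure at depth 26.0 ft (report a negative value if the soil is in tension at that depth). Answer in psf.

K_a = (1 − sin φ)/(1 + sin φ) = 0.2960.
σ_a = K_a γ z − 2c√K_a = 0.2960×129.8×26.0 − 2×515×0.5441 = 438.6 psf.

439 psf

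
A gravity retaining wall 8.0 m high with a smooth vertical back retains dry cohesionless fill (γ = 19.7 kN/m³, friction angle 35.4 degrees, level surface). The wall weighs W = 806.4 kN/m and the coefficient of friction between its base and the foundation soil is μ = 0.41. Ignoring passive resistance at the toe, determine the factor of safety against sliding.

1.97

K_a = tan²(45° − 35.4°/2) = 0.2664.
P_a = ½K_aγH² = 0.5×0.2664×19.7×8.0² = 167.9 kN/m, acting at H/3 = 2.667 m above the base.
FS_sliding = μW / P_a = 0.41×806.4 / 167.9 = 1.969.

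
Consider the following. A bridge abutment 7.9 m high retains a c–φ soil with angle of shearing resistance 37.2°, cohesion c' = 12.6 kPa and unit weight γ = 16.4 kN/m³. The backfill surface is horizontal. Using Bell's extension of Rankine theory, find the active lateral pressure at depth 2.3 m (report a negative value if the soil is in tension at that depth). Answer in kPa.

K_a = (1 − sin φ)/(1 + sin φ) = 0.2464.
σ_a = K_a γ z − 2c√K_a = 0.2464×16.4×2.3 − 2×12.6×0.4964 = -3.215 kPa.

-3.21 kPa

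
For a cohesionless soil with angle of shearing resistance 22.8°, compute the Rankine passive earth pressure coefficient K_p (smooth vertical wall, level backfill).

K_p = (1 + sin φ)/(1 − sin φ) = tan²(45° + 22.8°/2) = 2.265.

2.27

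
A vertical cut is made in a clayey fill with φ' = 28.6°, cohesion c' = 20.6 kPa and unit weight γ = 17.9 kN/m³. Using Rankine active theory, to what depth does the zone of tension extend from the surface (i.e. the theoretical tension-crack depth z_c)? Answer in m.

K_a = tan²(45° − 28.6°/2) = 0.3525; √K_a = 0.5938.
The active pressure is zero where K_a γ z = 2c√K_a, so z_c = 2c/(γ√K_a) = 2×20.6/(17.9×0.5938) = 3.876 m.

3.88 m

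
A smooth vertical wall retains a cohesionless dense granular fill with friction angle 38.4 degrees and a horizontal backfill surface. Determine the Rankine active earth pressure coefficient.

0.234

K_a = tan²(45° − φ/2) = tan²(25.80°) = 0.2337.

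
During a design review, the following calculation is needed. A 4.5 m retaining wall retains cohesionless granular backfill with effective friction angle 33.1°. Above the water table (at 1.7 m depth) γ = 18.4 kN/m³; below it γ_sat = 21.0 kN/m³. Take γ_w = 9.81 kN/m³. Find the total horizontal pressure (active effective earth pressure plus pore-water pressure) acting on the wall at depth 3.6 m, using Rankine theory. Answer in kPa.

34.1 kPa

K_a = (1 − sin φ)/(1 + sin φ) = 0.2936.
γ' = 21.0 − 9.81 = 11.19 kN/m³.
Effective vertical stress at 3.6 m: σ'_v = 18.4×1.7 + 11.19×1.90 = 52.54 kPa.
σ'_h = K_a σ'_v = 0.2936 × 52.54 = 15.42 kPa; u = γ_w × 1.90 = 18.64 kPa.
Total σ_h = 15.42 + 18.64 = 34.06 kPa.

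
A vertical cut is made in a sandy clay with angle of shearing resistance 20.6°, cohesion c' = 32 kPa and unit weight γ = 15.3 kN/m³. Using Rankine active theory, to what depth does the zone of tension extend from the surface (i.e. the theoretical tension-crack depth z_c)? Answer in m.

6.04 m

K_a = tan²(45° − 20.6°/2) = 0.4795; √K_a = 0.6924.
The active pressure is zero where K_a γ z = 2c√K_a, so z_c = 2c/(γ√K_a) = 2×32/(15.3×0.6924) = 6.041 m.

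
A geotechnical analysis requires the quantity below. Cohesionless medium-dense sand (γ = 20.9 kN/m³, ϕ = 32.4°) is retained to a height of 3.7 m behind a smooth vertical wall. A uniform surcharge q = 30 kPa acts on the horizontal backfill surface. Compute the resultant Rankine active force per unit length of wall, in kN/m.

K_a = tan²(45° − φ/2) = 0.3022.
Soil triangle: ½ K_a γ H² = 0.5×0.3022×20.9×3.7² = 43.24 kN/m.
Surcharge rectangle: K_a q H = 0.3022×30×3.7 = 33.55 kN/m.
Total = 43.24 + 33.55 = 76.78 kN/m.

76.8 kN/m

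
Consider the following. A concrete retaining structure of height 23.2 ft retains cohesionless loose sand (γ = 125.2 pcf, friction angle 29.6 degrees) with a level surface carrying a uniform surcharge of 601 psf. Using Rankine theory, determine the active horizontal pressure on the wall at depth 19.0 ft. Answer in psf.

1010 psf

K_a = (1 − sin φ)/(1 + sin φ) = 0.3387.
σ_v = γz + q = 125.2 × 19.0 + 601 = 2980 psf.
σ_h = K_a σ_v = 0.3387 × 2980 = 1009 psf.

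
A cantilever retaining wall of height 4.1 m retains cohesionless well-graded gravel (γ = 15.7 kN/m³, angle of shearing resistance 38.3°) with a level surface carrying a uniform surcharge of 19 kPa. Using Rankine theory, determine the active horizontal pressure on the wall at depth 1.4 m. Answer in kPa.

9.62 kPa

K_a = (1 − sin φ)/(1 + sin φ) = 0.2347.
σ_v = γz + q = 15.7 × 1.4 + 19 = 40.98 kPa.
σ_h = K_a σ_v = 0.2347 × 40.98 = 9.619 kPa.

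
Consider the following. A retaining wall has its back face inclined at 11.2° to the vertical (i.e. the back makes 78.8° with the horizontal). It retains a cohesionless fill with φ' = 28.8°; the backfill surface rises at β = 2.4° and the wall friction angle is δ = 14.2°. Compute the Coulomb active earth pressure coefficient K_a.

0.417

K_a = sin²(α+φ) / [sin²α · sin(α−δ) · (1 + √{sin(φ+δ)sin(φ−β) / (sin(α−δ)sin(α+β))})²].
With α = 78.8°, φ = 28.8°, δ = 14.2°, β = 2.4°: K_a = 0.4172.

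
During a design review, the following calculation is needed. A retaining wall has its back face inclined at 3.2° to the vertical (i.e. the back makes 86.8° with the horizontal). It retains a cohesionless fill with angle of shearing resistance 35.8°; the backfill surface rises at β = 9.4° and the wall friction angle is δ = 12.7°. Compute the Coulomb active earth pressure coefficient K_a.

K_a = sin²(α+φ) / [sin²α · sin(α−δ) · (1 + √{sin(φ+δ)sin(φ−β) / (sin(α−δ)sin(α+β))})²].
With α = 86.8°, φ = 35.8°, δ = 12.7°, β = 9.4°: K_a = 0.2928.

0.293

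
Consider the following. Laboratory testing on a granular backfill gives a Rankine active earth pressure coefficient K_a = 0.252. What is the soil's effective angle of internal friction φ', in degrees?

36.7°

K_a = tan²(45° − φ/2) ⇒ 45° − φ/2 = arctan(√0.252) = 26.66°.
φ = 2(45° − 26.66°) = 36.69°.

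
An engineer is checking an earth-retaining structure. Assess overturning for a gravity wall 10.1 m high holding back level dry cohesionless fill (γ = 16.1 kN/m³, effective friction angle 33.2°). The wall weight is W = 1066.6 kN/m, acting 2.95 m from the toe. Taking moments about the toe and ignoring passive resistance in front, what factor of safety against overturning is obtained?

3.89

K_a = tan²(45° − 33.2°/2) = 0.2924.
P_a = ½K_aγH² = 0.5×0.2924×16.1×10.1² = 240.1 kN/m, acting at H/3 = 3.367 m above the base.
Overturning moment M_o = P_a × H/3 = 240.1 × 3.367 = 808.3.
Resisting moment M_r = W × 2.95 = 1066.6 × 2.95 = 3146.
FS_overturning = M_r/M_o = 3146/808.3 = 3.893.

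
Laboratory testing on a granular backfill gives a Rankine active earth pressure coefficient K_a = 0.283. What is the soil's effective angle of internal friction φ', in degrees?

34.0°

K_a = tan²(45° − φ/2) ⇒ 45° − φ/2 = arctan(√0.283) = 28.01°.
φ = 2(45° − 28.01°) = 33.98°.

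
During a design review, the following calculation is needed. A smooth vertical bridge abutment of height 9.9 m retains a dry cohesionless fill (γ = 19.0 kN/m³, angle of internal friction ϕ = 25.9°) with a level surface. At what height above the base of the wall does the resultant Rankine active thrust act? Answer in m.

K_a = 0.3920.
The pressure distribution is triangular, so the resultant acts at H/3 above the base = 9.9/3 = 3.300 m.

3.30 m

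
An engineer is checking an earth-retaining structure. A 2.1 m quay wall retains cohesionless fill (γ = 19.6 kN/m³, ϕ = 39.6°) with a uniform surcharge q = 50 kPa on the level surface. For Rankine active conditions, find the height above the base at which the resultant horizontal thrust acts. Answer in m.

K_a = 0.2214.
Triangular part P₁ = ½K_aγH² = 9.570 at H/3 = 0.7000 m; rectangular part P₂ = K_a q H = 23.25 at H/2 = 1.050 m.
ȳ = (P₁·0.7000 + P₂·1.050)/(P₁+P₂) = 0.9479 m.

0.948 m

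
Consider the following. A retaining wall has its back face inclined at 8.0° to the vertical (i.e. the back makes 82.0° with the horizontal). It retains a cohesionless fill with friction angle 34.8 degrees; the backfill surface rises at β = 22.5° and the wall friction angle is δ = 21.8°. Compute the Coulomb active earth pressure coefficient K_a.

K_a = sin²(α+φ) / [sin²α · sin(α−δ) · (1 + √{sin(φ+δ)sin(φ−β) / (sin(α−δ)sin(α+β))})²].
With α = 82.0°, φ = 34.8°, δ = 21.8°, β = 22.5°: K_a = 0.4392.

0.439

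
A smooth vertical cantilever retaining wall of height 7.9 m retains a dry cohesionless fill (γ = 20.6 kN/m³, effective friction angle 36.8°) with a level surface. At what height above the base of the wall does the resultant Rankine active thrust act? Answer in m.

K_a = 0.2508.
The pressure distribution is triangular, so the resultant acts at H/3 above the base = 7.9/3 = 2.633 m.

2.63 m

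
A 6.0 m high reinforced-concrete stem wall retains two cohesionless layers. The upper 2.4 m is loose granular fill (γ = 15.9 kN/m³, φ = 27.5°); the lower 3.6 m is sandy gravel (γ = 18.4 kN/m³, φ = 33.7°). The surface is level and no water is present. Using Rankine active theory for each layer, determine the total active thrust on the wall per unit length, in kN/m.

90.3 kN/m

K_a1 = tan²(45°−27.5°/2) = 0.3682; K_a2 = tan²(45°−33.7°/2) = 0.2863.
Layer 1: σ at base = K_a1 γ₁ h₁ = 14.05 kPa; P₁ = ½×14.05×2.4 = 16.86.
Layer 2: σ_v at top = γ₁h₁ = 38.16; σ_h top = K_a2×38.16 = 10.93; σ_h base = K_a2×(38.16+18.4×3.6) = 29.89.
P₂ = ½(10.93+29.89)×3.6 = 73.47. Total P_a = 16.86+73.47 = 90.33 kN/m.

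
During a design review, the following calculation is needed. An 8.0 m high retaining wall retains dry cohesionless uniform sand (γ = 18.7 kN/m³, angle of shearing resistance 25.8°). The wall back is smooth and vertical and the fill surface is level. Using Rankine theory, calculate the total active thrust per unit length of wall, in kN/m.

K_a = tan²(45° − φ/2) = 0.3935.
P_a = ½ K_a γ H² = 0.5 × 0.3935 × 18.7 × 8.0² = 235.5 kN/m.

235 kN/m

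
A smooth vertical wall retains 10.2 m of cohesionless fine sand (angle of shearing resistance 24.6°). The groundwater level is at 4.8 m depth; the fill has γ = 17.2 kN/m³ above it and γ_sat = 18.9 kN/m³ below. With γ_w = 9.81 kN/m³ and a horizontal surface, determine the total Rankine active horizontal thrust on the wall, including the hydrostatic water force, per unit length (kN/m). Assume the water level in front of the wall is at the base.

463 kN/m

K_a = tan²(45° − φ/2) = 0.4121.
γ' = 18.9 − 9.81 = 9.090 kN/m³. Depth below WT = 5.4 m.
σ'_h at WT = K_a γ d_w = 34.03 kPa; at base = 34.03 + K_a γ' × 5.4 = 54.26 kPa.
P₁ (0–4.8 m) = ½×34.03×4.8 = 81.66. P₂ (4.8–10.2 m) = ½(34.03+54.26)×5.4 = 238.4.
P_w = ½ γ_w h₂² = 0.5×9.81×5.4² = 143.0. Total = 81.66+238.4+143.0 = 463.1 kN/m.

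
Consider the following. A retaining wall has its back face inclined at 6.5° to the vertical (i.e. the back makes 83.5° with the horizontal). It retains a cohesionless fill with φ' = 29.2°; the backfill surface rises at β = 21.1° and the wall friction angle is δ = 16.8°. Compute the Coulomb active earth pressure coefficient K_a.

0.525

K_a = sin²(α+φ) / [sin²α · sin(α−δ) · (1 + √{sin(φ+δ)sin(φ−β) / (sin(α−δ)sin(α+β))})²].
With α = 83.5°, φ = 29.2°, δ = 16.8°, β = 21.1°: K_a = 0.5246.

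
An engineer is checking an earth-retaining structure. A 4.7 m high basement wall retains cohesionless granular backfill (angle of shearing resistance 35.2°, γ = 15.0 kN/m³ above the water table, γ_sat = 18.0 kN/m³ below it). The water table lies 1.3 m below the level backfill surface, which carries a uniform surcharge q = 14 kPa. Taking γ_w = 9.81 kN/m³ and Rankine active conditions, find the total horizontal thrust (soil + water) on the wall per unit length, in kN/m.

108 kN/m

K_a = tan²(45° − φ/2) = 0.2687.
γ' = 18.0 − 9.81 = 8.190 kN/m³. h₂ = H − d_w = 3.4 m.
σ'_h: at surface K_a·q = 3.762; at WT K_a(q+γd_w) = 9.001; at base K_a(q+γd_w+γ'h₂) = 16.48 kPa.
P₁ = ½(3.762+9.001)×1.3 = 8.296; P₂ = ½(9.001+16.48)×3.4 = 43.32; P_w = ½γ_w h₂² = 56.70.
Total = 8.296+43.32+56.70 = 108.3 kN/m.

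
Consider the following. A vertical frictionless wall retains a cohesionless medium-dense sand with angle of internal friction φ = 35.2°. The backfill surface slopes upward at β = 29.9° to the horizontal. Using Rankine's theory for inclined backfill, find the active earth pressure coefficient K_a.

0.433

K_a = cos β · (cos β − √(cos²β − cos²φ)) / (cos β + √(cos²β − cos²φ)).
cos β = 0.8669, cos φ = 0.8171, √(cos²β − cos²φ) = 0.2895.
K_a = 0.8669 × (0.8669 − 0.2895)/(0.8669 + 0.2895) = 0.4329.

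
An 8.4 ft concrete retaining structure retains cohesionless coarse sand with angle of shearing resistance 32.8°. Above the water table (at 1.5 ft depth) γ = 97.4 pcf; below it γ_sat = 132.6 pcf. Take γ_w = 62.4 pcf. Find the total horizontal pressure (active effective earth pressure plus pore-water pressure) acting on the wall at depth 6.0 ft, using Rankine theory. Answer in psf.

418 psf

K_a = (1 − sin φ)/(1 + sin φ) = 0.2973.
γ' = 132.6 − 62.4 = 70.20 pcf.
Effective vertical stress at 6.0 ft: σ'_v = 97.4×1.5 + 70.20×4.50 = 462.0 psf.
σ'_h = K_a σ'_v = 0.2973 × 462.0 = 137.3 psf; u = γ_w × 4.50 = 280.8 psf.
Total σ_h = 137.3 + 280.8 = 418.1 psf.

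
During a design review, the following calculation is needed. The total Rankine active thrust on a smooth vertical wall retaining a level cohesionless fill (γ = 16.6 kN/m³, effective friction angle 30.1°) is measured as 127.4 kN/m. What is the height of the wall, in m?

6.80 m

K_a = 0.3320. P_a = ½ K_a γ H² ⇒ H = √(2P_a/(K_a γ)).
H = √(2×127.4/(0.3320×16.6)) = 6.800 m.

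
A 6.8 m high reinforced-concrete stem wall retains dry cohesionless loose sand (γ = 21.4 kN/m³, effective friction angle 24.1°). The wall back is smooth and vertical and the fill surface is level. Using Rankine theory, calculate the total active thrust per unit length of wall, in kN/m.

208 kN/m

K_a = tan²(45° − φ/2) = 0.4201.
P_a = ½ K_a γ H² = 0.5 × 0.4201 × 21.4 × 6.8² = 207.9 kN/m.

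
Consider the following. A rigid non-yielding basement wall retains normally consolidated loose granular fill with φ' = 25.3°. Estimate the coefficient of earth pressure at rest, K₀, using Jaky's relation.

K₀ = 1 − sin φ' = 1 − sin 25.3° = 0.5726.

0.573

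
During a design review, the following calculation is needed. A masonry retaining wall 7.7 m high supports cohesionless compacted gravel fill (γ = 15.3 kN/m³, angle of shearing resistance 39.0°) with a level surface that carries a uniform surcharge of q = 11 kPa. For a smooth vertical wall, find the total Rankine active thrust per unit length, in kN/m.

122 kN/m

K_a = tan²(45° − φ/2) = 0.2275.
Soil triangle: ½ K_a γ H² = 0.5×0.2275×15.3×7.7² = 103.2 kN/m.
Surcharge rectangle: K_a q H = 0.2275×11×7.7 = 19.27 kN/m.
Total = 103.2 + 19.27 = 122.5 kN/m.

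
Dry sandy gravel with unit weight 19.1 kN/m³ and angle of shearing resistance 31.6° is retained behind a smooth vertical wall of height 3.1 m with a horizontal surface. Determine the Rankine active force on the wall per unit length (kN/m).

28.7 kN/m

K_a = tan²(45° − φ/2) = 0.3123.
P_a = ½ K_a γ H² = 0.5 × 0.3123 × 19.1 × 3.1² = 28.67 kN/m.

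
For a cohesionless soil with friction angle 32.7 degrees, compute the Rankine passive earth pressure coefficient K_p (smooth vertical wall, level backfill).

3.35

K_p = (1 + sin φ)/(1 − sin φ) = tan²(45° + 32.7°/2) = 3.350.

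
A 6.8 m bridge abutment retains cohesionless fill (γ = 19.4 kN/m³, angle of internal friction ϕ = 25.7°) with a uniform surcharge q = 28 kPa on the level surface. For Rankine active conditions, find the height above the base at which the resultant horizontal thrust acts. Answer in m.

K_a = 0.3950.
Triangular part P₁ = ½K_aγH² = 177.2 at H/3 = 2.267 m; rectangular part P₂ = K_a q H = 75.21 at H/2 = 3.400 m.
ȳ = (P₁·2.267 + P₂·3.400)/(P₁+P₂) = 2.604 m.

2.60 m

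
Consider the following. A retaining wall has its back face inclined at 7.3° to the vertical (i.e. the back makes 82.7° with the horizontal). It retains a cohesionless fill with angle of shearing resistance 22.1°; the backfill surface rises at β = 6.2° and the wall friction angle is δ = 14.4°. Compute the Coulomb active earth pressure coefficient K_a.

0.508

K_a = sin²(α+φ) / [sin²α · sin(α−δ) · (1 + √{sin(φ+δ)sin(φ−β) / (sin(α−δ)sin(α+β))})²].
With α = 82.7°, φ = 22.1°, δ = 14.4°, β = 6.2°: K_a = 0.5080.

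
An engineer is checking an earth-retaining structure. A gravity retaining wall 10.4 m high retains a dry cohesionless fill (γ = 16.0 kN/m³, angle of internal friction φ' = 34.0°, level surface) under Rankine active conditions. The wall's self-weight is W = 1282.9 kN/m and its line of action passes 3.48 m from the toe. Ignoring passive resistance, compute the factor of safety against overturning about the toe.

K_a = tan²(45° − 34.0°/2) = 0.2827.
P_a = ½K_aγH² = 0.5×0.2827×16.0×10.4² = 244.6 kN/m, acting at H/3 = 3.467 m above the base.
Overturning moment M_o = P_a × H/3 = 244.6 × 3.467 = 848.0.
Resisting moment M_r = W × 3.48 = 1282.9 × 3.48 = 4464.
FS_overturning = M_r/M_o = 4464/848.0 = 5.264.

5.26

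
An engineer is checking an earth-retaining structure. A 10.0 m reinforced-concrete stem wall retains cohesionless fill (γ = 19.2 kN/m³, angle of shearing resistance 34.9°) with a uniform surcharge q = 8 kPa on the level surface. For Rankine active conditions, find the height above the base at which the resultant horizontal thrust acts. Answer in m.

3.46 m

K_a = 0.2721.
Triangular part P₁ = ½K_aγH² = 261.3 at H/3 = 3.333 m; rectangular part P₂ = K_a q H = 21.77 at H/2 = 5.000 m.
ȳ = (P₁·3.333 + P₂·5.000)/(P₁+P₂) = 3.462 m.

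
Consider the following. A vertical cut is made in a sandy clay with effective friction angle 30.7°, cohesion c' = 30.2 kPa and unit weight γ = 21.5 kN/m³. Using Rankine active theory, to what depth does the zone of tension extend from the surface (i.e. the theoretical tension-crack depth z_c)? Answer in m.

K_a = tan²(45° − 30.7°/2) = 0.3240; √K_a = 0.5692.
The active pressure is zero where K_a γ z = 2c√K_a, so z_c = 2c/(γ√K_a) = 2×30.2/(21.5×0.5692) = 4.935 m.

4.94 m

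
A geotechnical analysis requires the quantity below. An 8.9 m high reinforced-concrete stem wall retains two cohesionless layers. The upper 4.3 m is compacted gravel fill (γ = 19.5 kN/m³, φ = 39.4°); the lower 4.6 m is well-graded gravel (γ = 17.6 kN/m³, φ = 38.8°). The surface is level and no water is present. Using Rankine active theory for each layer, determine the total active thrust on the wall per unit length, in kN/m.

K_a1 = tan²(45°−39.4°/2) = 0.2234; K_a2 = tan²(45°−38.8°/2) = 0.2296.
Layer 1: σ at base = K_a1 γ₁ h₁ = 18.74 kPa; P₁ = ½×18.74×4.3 = 40.28.
Layer 2: σ_v at top = γ₁h₁ = 83.85; σ_h top = K_a2×83.85 = 19.25; σ_h base = K_a2×(83.85+17.6×4.6) = 37.83.
P₂ = ½(19.25+37.83)×4.6 = 131.3. Total P_a = 40.28+131.3 = 171.6 kN/m.

172 kN/m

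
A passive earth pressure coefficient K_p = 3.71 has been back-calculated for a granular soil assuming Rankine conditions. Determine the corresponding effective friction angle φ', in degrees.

K_p = (1+sin φ)/(1−sin φ) ⇒ sin φ = (K_p − 1)/(K_p + 1) = 0.5754.
φ = arcsin(0.5754) = 35.13°.

35.1°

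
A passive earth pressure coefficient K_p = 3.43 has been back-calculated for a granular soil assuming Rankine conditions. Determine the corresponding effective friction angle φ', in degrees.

33.3°

K_p = (1+sin φ)/(1−sin φ) ⇒ sin φ = (K_p − 1)/(K_p + 1) = 0.5485.
φ = arcsin(0.5485) = 33.27°.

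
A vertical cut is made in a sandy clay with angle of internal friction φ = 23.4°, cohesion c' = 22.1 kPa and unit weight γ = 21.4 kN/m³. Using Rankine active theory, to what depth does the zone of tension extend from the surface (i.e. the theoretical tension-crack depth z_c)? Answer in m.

K_a = tan²(45° − 23.4°/2) = 0.4315; √K_a = 0.6569.
The active pressure is zero where K_a γ z = 2c√K_a, so z_c = 2c/(γ√K_a) = 2×22.1/(21.4×0.6569) = 3.144 m.

3.14 m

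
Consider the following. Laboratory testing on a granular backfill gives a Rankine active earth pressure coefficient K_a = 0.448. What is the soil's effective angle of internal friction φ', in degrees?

K_a = tan²(45° − φ/2) ⇒ 45° − φ/2 = arctan(√0.448) = 33.80°.
φ = 2(45° − 33.80°) = 22.41°.

22.4°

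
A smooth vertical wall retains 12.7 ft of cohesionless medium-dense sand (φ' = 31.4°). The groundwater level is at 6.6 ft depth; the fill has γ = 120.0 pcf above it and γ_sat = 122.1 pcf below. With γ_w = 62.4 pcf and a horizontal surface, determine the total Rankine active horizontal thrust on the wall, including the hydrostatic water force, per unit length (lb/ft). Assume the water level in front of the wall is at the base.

K_a = tan²(45° − φ/2) = 0.3149.
γ' = 122.1 − 62.4 = 59.70 pcf. Depth below WT = 6.1 ft.
σ'_h at WT = K_a γ d_w = 249.4 psf; at base = 249.4 + K_a γ' × 6.1 = 364.1 psf.
P₁ (0–6.6 ft) = ½×249.4×6.6 = 823.1. P₂ (6.6–12.7 ft) = ½(249.4+364.1)×6.1 = 1871.
P_w = ½ γ_w h₂² = 0.5×62.4×6.1² = 1161. Total = 823.1+1871+1161 = 3855 lb/ft.

3860 lb/ft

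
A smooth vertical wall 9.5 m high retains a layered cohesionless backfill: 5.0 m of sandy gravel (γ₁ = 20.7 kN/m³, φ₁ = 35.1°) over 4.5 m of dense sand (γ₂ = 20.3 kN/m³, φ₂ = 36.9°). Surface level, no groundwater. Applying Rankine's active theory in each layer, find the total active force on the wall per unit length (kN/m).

K_a1 = tan²(45°−35.1°/2) = 0.2698; K_a2 = tan²(45°−36.9°/2) = 0.2497.
Layer 1: σ at base = K_a1 γ₁ h₁ = 27.93 kPa; P₁ = ½×27.93×5.0 = 69.82.
Layer 2: σ_v at top = γ₁h₁ = 103.5; σ_h top = K_a2×103.5 = 25.84; σ_h base = K_a2×(103.5+20.3×4.5) = 48.65.
P₂ = ½(25.84+48.65)×4.5 = 167.6. Total P_a = 69.82+167.6 = 237.4 kN/m.

237 kN/m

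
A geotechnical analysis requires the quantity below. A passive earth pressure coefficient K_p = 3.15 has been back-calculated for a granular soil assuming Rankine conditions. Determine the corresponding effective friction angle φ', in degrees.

K_p = (1+sin φ)/(1−sin φ) ⇒ sin φ = (K_p − 1)/(K_p + 1) = 0.5181.
φ = arcsin(0.5181) = 31.20°.

31.2°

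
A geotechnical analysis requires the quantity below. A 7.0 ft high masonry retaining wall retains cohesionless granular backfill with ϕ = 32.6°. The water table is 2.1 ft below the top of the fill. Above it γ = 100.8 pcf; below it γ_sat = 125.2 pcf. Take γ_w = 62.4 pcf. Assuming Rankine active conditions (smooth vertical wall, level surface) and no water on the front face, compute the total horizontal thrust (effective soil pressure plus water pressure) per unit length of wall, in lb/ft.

1350 lb/ft

K_a = tan²(45° − φ/2) = 0.2997.
γ' = 125.2 − 62.4 = 62.80 pcf. Depth below WT = 4.9 ft.
σ'_h at WT = K_a γ d_w = 63.45 psf; at base = 63.45 + K_a γ' × 4.9 = 155.7 psf.
P₁ (0–2.1 ft) = ½×63.45×2.1 = 66.62. P₂ (2.1–7.0 ft) = ½(63.45+155.7)×4.9 = 536.9.
P_w = ½ γ_w h₂² = 0.5×62.4×4.9² = 749.1. Total = 66.62+536.9+749.1 = 1353 lb/ft.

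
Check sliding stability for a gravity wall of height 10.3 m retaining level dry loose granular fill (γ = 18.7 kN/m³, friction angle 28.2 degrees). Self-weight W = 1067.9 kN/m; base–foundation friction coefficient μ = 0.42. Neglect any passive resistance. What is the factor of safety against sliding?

K_a = tan²(45° − 28.2°/2) = 0.3582.
P_a = ½K_aγH² = 0.5×0.3582×18.7×10.3² = 355.3 kN/m, acting at H/3 = 3.433 m above the base.
FS_sliding = μW / P_a = 0.42×1067.9 / 355.3 = 1.262.

1.26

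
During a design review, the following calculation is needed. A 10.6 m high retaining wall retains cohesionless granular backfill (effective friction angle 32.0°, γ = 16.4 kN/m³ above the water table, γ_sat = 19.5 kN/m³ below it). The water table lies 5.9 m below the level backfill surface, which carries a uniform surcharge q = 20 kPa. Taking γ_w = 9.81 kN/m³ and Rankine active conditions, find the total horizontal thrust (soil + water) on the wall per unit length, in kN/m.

K_a = tan²(45° − φ/2) = 0.3073.
γ' = 19.5 − 9.81 = 9.690 kN/m³. h₂ = H − d_w = 4.7 m.
σ'_h: at surface K_a·q = 6.145; at WT K_a(q+γd_w) = 35.88; at base K_a(q+γd_w+γ'h₂) = 49.87 kPa.
P₁ = ½(6.145+35.88)×5.9 = 124.0; P₂ = ½(35.88+49.87)×4.7 = 201.5; P_w = ½γ_w h₂² = 108.4.
Total = 124.0+201.5+108.4 = 433.8 kN/m.

434 kN/m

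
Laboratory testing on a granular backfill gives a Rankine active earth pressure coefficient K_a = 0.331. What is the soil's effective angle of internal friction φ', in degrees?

30.2°

K_a = tan²(45° − φ/2) ⇒ 45° − φ/2 = arctan(√0.331) = 29.91°.
φ = 2(45° − 29.91°) = 30.17°.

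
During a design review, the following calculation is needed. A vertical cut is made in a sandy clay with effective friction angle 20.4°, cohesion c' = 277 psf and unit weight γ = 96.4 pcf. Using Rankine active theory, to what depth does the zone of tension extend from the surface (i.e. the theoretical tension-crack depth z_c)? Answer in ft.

K_a = tan²(45° − 20.4°/2) = 0.4831; √K_a = 0.6950.
The active pressure is zero where K_a γ z = 2c√K_a, so z_c = 2c/(γ√K_a) = 2×277/(96.4×0.6950) = 8.269 ft.

8.27 ft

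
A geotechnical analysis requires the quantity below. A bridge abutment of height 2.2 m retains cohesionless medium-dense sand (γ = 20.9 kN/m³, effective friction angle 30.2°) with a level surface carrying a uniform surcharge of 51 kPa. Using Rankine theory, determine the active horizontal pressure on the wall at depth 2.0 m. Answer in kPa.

K_a = (1 − sin φ)/(1 + sin φ) = 0.3307.
σ_v = γz + q = 20.9 × 2.0 + 51 = 92.80 kPa.
σ_h = K_a σ_v = 0.3307 × 92.80 = 30.68 kPa.

30.7 kPa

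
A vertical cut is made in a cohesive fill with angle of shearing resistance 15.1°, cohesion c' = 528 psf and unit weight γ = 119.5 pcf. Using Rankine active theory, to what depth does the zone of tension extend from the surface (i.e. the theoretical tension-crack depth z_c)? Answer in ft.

K_a = tan²(45° − 15.1°/2) = 0.5867; √K_a = 0.7659.
The active pressure is zero where K_a γ z = 2c√K_a, so z_c = 2c/(γ√K_a) = 2×528/(119.5×0.7659) = 11.54 ft.

11.5 ft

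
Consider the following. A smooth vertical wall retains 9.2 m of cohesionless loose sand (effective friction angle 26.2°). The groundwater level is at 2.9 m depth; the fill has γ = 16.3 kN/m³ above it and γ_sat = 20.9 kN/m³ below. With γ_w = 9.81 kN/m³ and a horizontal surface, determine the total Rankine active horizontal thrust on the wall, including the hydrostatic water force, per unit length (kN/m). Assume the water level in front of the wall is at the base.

422 kN/m

K_a = tan²(45° − φ/2) = 0.3874.
γ' = 20.9 − 9.81 = 11.09 kN/m³. Depth below WT = 6.3 m.
σ'_h at WT = K_a γ d_w = 18.31 kPa; at base = 18.31 + K_a γ' × 6.3 = 45.38 kPa.
P₁ (0–2.9 m) = ½×18.31×2.9 = 26.56. P₂ (2.9–9.2 m) = ½(18.31+45.38)×6.3 = 200.6.
P_w = ½ γ_w h₂² = 0.5×9.81×6.3² = 194.7. Total = 26.56+200.6+194.7 = 421.9 kN/m.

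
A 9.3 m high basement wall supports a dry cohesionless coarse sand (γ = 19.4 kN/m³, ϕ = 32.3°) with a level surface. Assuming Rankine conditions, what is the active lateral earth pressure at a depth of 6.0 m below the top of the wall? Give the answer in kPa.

35.3 kPa

K_a = (1 − sin φ)/(1 + sin φ) = 0.3035.
σ_h = K_a γ z = 0.3035 × 19.4 × 6.0 = 35.33 kPa.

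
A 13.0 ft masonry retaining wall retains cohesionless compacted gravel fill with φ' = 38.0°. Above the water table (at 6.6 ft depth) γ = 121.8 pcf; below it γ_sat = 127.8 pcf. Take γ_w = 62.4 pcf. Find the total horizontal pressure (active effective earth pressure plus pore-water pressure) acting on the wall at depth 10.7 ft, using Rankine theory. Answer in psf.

511 psf

K_a = (1 − sin φ)/(1 + sin φ) = 0.2379.
γ' = 127.8 − 62.4 = 65.40 pcf.
Effective vertical stress at 10.7 ft: σ'_v = 121.8×6.6 + 65.40×4.10 = 1072 psf.
σ'_h = K_a σ'_v = 0.2379 × 1072 = 255.0 psf; u = γ_w × 4.10 = 255.8 psf.
Total σ_h = 255.0 + 255.8 = 510.9 psf.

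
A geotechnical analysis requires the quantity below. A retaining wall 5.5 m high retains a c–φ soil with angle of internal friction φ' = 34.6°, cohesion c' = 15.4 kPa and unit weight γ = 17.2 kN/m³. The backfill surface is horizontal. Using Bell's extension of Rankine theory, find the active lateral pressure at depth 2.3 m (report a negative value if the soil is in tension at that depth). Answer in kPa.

K_a = (1 − sin φ)/(1 + sin φ) = 0.2756.
σ_a = K_a γ z − 2c√K_a = 0.2756×17.2×2.3 − 2×15.4×0.5250 = -5.266 kPa.

-5.27 kPa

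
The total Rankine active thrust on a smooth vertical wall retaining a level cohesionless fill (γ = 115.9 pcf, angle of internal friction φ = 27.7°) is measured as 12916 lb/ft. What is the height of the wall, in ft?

K_a = 0.3653. P_a = ½ K_a γ H² ⇒ H = √(2P_a/(K_a γ)).
H = √(2×12916/(0.3653×115.9)) = 24.70 ft.

24.7 ft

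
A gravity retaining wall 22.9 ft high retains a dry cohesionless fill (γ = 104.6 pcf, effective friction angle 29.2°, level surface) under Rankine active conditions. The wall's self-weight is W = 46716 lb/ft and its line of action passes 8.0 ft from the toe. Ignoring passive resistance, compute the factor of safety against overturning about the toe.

K_a = tan²(45° − 29.2°/2) = 0.3442.
P_a = ½K_aγH² = 0.5×0.3442×104.6×22.9² = 9441 lb/ft, acting at H/3 = 7.633 ft above the base.
Overturning moment M_o = P_a × H/3 = 9441 × 7.633 = 72060.
Resisting moment M_r = W × 8.0 = 46716 × 8.0 = 373700.
FS_overturning = M_r/M_o = 373700/72060 = 5.186.

5.19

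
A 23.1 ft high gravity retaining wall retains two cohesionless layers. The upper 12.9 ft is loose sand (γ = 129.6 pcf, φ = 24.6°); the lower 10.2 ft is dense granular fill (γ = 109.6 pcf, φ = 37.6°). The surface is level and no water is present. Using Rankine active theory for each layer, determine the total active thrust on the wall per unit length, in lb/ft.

9950 lb/ft

K_a1 = tan²(45°−24.6°/2) = 0.4121; K_a2 = tan²(45°−37.6°/2) = 0.2421.
Layer 1: σ at base = K_a1 γ₁ h₁ = 689.0 psf; P₁ = ½×689.0×12.9 = 4444.
Layer 2: σ_v at top = γ₁h₁ = 1672; σ_h top = K_a2×1672 = 404.8; σ_h base = K_a2×(1672+109.6×10.2) = 675.5.
P₂ = ½(404.8+675.5)×10.2 = 5509. Total P_a = 4444+5509 = 9954 lb/ft.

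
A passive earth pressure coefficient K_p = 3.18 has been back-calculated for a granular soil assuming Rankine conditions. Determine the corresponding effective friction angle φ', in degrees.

31.4°

K_p = (1+sin φ)/(1−sin φ) ⇒ sin φ = (K_p − 1)/(K_p + 1) = 0.5215.
φ = arcsin(0.5215) = 31.44°.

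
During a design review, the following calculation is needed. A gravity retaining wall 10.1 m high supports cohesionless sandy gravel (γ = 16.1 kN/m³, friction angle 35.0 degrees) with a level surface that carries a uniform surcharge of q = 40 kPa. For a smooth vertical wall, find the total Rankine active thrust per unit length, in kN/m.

K_a = tan²(45° − φ/2) = 0.2710.
Soil triangle: ½ K_a γ H² = 0.5×0.2710×16.1×10.1² = 222.5 kN/m.
Surcharge rectangle: K_a q H = 0.2710×40×10.1 = 109.5 kN/m.
Total = 222.5 + 109.5 = 332.0 kN/m.

332 kN/m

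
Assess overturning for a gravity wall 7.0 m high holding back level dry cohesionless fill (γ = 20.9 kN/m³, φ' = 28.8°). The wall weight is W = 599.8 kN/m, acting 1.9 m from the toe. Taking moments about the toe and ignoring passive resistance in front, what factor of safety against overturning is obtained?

2.73

K_a = tan²(45° − 28.8°/2) = 0.3498.
P_a = ½K_aγH² = 0.5×0.3498×20.9×7.0² = 179.1 kN/m, acting at H/3 = 2.333 m above the base.
Overturning moment M_o = P_a × H/3 = 179.1 × 2.333 = 417.9.
Resisting moment M_r = W × 1.9 = 599.8 × 1.9 = 1140.
FS_overturning = M_r/M_o = 1140/417.9 = 2.727.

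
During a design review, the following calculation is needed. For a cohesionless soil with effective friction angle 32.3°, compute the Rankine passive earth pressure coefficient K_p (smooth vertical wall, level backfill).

K_p = (1 + sin φ)/(1 − sin φ) = tan²(45° + 32.3°/2) = 3.295.

3.30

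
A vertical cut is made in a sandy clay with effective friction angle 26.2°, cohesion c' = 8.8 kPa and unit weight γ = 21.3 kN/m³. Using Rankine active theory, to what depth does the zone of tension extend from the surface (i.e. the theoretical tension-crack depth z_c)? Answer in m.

1.33 m

K_a = tan²(45° − 26.2°/2) = 0.3874; √K_a = 0.6224.
The active pressure is zero where K_a γ z = 2c√K_a, so z_c = 2c/(γ√K_a) = 2×8.8/(21.3×0.6224) = 1.327 m.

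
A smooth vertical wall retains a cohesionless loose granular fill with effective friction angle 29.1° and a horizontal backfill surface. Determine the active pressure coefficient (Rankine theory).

0.346

K_a = tan²(45° − φ/2) = tan²(30.45°) = 0.3456.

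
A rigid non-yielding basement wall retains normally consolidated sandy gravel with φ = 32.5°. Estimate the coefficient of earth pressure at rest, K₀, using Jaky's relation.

0.463

K₀ = 1 − sin φ' = 1 − sin 32.5° = 0.4627.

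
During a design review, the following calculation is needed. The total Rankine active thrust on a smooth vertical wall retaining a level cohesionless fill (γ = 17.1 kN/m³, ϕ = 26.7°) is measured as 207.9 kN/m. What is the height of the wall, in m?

K_a = 0.3800. P_a = ½ K_a γ H² ⇒ H = √(2P_a/(K_a γ)).
H = √(2×207.9/(0.3800×17.1)) = 8.000 m.

8.00 m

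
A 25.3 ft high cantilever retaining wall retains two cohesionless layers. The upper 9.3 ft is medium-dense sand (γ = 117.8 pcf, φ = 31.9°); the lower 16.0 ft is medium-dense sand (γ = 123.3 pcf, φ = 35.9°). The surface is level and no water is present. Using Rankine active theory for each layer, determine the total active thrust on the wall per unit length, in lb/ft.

10300 lb/ft

K_a1 = tan²(45°−31.9°/2) = 0.3085; K_a2 = tan²(45°−35.9°/2) = 0.2607.
Layer 1: σ at base = K_a1 γ₁ h₁ = 338.0 psf; P₁ = ½×338.0×9.3 = 1572.
Layer 2: σ_v at top = γ₁h₁ = 1096; σ_h top = K_a2×1096 = 285.6; σ_h base = K_a2×(1096+123.3×16.0) = 800.0.
P₂ = ½(285.6+800.0)×16.0 = 8685. Total P_a = 1572+8685 = 10260 lb/ft.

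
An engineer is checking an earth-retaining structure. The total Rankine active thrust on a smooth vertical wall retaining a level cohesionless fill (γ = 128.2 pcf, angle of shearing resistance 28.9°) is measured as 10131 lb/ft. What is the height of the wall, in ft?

21.3 ft

K_a = 0.3484. P_a = ½ K_a γ H² ⇒ H = √(2P_a/(K_a γ)).
H = √(2×10131/(0.3484×128.2)) = 21.30 ft.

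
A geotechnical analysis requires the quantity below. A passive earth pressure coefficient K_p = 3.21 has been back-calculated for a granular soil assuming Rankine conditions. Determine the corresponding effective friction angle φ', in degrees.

K_p = (1+sin φ)/(1−sin φ) ⇒ sin φ = (K_p − 1)/(K_p + 1) = 0.5249.
φ = arcsin(0.5249) = 31.66°.

31.7°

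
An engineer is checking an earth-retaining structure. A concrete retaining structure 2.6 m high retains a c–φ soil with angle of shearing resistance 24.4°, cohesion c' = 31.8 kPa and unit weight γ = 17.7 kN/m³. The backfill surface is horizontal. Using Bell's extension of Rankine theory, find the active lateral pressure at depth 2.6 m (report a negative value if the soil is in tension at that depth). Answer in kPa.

K_a = (1 − sin φ)/(1 + sin φ) = 0.4153.
σ_a = K_a γ z − 2c√K_a = 0.4153×17.7×2.6 − 2×31.8×0.6445 = -21.87 kPa.

-21.9 kPa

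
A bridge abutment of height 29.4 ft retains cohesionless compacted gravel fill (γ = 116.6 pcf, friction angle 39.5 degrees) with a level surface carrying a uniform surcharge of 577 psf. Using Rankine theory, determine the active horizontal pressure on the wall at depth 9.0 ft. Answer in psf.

362 psf

K_a = (1 − sin φ)/(1 + sin φ) = 0.2224.
σ_v = γz + q = 116.6 × 9.0 + 577 = 1626 psf.
σ_h = K_a σ_v = 0.2224 × 1626 = 361.8 psf.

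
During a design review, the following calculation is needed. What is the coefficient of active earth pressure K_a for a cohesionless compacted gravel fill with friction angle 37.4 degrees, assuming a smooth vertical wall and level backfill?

0.244

K_a = tan²(45° − φ/2) = tan²(26.30°) = 0.2443.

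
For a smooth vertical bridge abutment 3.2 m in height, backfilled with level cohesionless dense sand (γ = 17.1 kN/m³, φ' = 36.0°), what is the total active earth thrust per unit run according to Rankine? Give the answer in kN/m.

K_a = tan²(45° − φ/2) = 0.2596.
P_a = ½ K_a γ H² = 0.5 × 0.2596 × 17.1 × 3.2² = 22.73 kN/m.

22.7 kN/m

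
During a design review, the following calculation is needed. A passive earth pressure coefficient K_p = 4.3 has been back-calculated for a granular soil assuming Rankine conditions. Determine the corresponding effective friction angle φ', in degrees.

38.5°

K_p = (1+sin φ)/(1−sin φ) ⇒ sin φ = (K_p − 1)/(K_p + 1) = 0.6226.
φ = arcsin(0.6226) = 38.51°.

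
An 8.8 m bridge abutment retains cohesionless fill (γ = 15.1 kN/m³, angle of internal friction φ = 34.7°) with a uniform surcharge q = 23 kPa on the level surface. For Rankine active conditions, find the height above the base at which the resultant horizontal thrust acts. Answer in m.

K_a = 0.2745.
Triangular part P₁ = ½K_aγH² = 160.5 at H/3 = 2.933 m; rectangular part P₂ = K_a q H = 55.55 at H/2 = 4.400 m.
ȳ = (P₁·2.933 + P₂·4.400)/(P₁+P₂) = 3.310 m.

3.31 m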